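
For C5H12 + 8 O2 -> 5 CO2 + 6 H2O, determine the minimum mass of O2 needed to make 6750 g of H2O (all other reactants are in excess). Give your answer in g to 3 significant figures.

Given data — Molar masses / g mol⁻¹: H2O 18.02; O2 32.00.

n(H2O) = 6750 / 18.02 = 374.6 mol
n(O2) = (8/6) × 374.6 = 499.5 mol
mass = 499.5 × 32.00 = 15980 g

16000 g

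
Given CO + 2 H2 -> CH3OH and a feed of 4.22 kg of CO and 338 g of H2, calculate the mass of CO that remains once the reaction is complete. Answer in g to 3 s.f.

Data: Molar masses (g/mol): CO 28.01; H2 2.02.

n(CO) = 4.220×1000 / 28.01 = 150.7 mol
n(H2) = 338.0 / 2.02 = 167.3 mol
n/ν → CO: 150.7, H2: 83.65; H2 is limiting.
CO consumed = (1/2) × 167.3 = 83.65 mol
CO remaining = 150.7 − 83.65 = 67.05 mol
mass = 67.05 × 28.01 = 1878 g

1880 g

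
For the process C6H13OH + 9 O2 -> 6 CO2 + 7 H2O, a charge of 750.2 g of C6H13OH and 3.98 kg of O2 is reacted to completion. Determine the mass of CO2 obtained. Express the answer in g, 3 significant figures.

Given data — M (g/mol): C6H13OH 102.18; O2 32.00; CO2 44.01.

n(C6H13OH) = 750.2 / 102.18 = 7.342 mol
n(O2) = 3.980×1000 / 32.00 = 124.4 mol
n/ν → C6H13OH: 7.342, O2: 13.82; C6H13OH is limiting.
n(CO2) = (6/1) × 7.342 = 44.05 mol
mass = 44.05 × 44.01 = 1939 g

1940 g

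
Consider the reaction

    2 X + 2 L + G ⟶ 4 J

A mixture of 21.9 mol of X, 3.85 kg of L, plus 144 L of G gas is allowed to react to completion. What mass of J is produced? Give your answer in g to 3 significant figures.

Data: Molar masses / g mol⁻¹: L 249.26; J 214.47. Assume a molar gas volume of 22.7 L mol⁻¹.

n(X) = 21.90 mol
n(L) = 3.850×1000 / 249.26 = 15.45 mol
n(G) = 144.0 / 22.7 = 6.344 mol
n/ν for X = 21.90/2 = 10.95
n/ν for L = 15.45/2 = 7.725
n/ν for G = 6.344/1 = 6.344
Smallest n/ν is G → limiting reagent.
n(J) = (4/1) × 6.344 = 25.38 mol
mass = 25.38 × 214.47 = 5443 g

5440 g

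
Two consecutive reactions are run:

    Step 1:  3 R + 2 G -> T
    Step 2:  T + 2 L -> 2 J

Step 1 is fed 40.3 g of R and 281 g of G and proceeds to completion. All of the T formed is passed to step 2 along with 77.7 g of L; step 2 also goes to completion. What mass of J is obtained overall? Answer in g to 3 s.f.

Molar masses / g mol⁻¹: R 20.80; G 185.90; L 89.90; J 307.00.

Step 1:
n(R) = 40.30 / 20.80 = 1.938 mol
n(G) = 281.0 / 185.90 = 1.512 mol
n/ν for R = 1.938/3 = 0.6460
n/ν for G = 1.512/2 = 0.7560
Smallest n/ν is R → limiting reagent.
n(T) produced = (1/3) × 1.938 = 0.6460 mol
Step 2:
n(T) available = 0.6460 mol
n(L) = 77.70 / 89.90 = 0.8643 mol
n/ν for T = 0.6460/1 = 0.6460
n/ν for L = 0.8643/2 = 0.4322
Smallest n/ν is L → limiting reagent.
n(J) = (2/2) × 0.8643 = 0.8643 mol
mass = 0.8643 × 307.00 = 265.3 g

265 g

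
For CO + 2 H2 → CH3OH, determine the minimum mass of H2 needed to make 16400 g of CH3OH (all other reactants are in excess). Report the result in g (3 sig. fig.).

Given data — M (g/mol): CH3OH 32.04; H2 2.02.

2070 g

n(CH3OH) = 16400 / 32.04 = 511.9 mol
n(H2) = (2/1) × 511.9 = 1024 mol
mass = 1024 × 2.02 = 2068 g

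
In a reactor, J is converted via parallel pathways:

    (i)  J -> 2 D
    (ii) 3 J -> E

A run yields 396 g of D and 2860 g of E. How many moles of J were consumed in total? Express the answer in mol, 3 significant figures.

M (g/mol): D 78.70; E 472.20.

20.7 mol

n(D) = 396 / 78.70 = 5.032 mol
n(E) = 2860 / 472.20 = 6.057 mol
n(J) via (i) = (1/2)×5.032 = 2.516 mol
n(J) via (ii) = (3/1)×6.057 = 18.17 mol
total n(J) = 2.516 + 18.17 = 20.69 mol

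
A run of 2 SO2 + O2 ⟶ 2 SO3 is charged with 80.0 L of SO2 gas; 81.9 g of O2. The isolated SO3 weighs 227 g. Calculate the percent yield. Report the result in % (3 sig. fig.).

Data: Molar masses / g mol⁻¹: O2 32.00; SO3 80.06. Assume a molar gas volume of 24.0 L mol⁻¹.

85.1 %

n(SO2) = 80.00 / 24.0 = 3.333 mol
n(O2) = 81.90 / 32.00 = 2.559 mol
n/ν for SO2 = 3.333/2 = 1.667
n/ν for O2 = 2.559/1 = 2.559
Smallest n/ν is SO2 → limiting reagent.
theoretical n(SO3) = (2/2) × 3.333 = 3.333 mol → 266.8 g
% yield = 227 / 266.8 × 100 = 85.08 %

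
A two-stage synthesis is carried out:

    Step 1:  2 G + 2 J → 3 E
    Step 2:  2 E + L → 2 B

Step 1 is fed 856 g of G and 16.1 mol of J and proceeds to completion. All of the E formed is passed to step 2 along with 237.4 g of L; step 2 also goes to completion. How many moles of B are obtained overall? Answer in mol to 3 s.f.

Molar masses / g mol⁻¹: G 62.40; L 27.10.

17.5 mol

Step 1:
n(G) = 856.0 / 62.40 = 13.72 mol
n(J) = 16.10 mol
n/ν for G = 13.72/2 = 6.860
n/ν for J = 16.10/2 = 8.050
Smallest n/ν is G → limiting reagent.
n(E) produced = (3/2) × 13.72 = 20.58 mol
Step 2:
n(E) available = 20.58 mol
n(L) = 237.4 / 27.10 = 8.760 mol
n/ν for E = 20.58/2 = 10.29
n/ν for L = 8.760/1 = 8.760
Smallest n/ν is L → limiting reagent.
n(B) = (2/1) × 8.760 = 17.52 mol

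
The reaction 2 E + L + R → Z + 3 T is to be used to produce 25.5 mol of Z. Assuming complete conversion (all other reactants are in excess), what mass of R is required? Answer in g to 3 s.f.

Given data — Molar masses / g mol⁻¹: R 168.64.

n(Z) = 25.50 mol
n(R) = (1/1) × 25.50 = 25.50 mol
mass = 25.50 × 168.64 = 4300 g

4300 g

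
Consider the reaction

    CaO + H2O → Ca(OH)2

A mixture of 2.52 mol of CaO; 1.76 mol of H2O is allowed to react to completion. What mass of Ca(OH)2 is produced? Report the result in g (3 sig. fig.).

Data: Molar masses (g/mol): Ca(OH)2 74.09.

n(CaO) = 2.520 mol
n(H2O) = 1.760 mol
n/ν for CaO = 2.520/1 = 2.520
n/ν for H2O = 1.760/1 = 1.760
Smallest n/ν is H2O → limiting reagent.
n(Ca(OH)2) = (1/1) × 1.760 = 1.760 mol
mass = 1.760 × 74.09 = 130.4 g

130 g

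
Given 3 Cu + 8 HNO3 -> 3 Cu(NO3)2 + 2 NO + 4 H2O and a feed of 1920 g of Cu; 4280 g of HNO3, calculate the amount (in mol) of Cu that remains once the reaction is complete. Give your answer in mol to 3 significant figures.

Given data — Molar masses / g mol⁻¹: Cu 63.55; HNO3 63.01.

n(Cu) = 1920 / 63.55 = 30.21 mol
n(HNO3) = 4280 / 63.01 = 67.93 mol
n/ν for Cu = 30.21/3 = 10.07
n/ν for HNO3 = 67.93/8 = 8.491
Smallest n/ν is HNO3 → limiting reagent.
Cu consumed = (3/8) × 67.93 = 25.47 mol
Cu remaining = 30.21 − 25.47 = 4.740 mol

4.74 mol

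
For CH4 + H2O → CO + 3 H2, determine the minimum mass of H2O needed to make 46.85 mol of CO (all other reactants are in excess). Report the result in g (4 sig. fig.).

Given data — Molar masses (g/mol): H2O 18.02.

844.2 g

n(CO) = 46.85 mol
n(H2O) = (1/1) × 46.85 = 46.85 mol
mass = 46.85 × 18.02 = 844.2 g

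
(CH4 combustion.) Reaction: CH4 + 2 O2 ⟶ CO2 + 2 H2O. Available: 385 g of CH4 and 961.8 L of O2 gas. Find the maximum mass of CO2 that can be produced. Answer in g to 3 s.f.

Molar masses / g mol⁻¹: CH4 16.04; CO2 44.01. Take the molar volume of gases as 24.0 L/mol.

n(CH4) = 385.0 / 16.04 = 24.00 mol
n(O2) = 961.8 / 24.0 = 40.08 mol
n/ν for CH4 = 24.00/1 = 24.00
n/ν for O2 = 40.08/2 = 20.04
Smallest n/ν is O2 → limiting reagent.
n(CO2) = (1/2) × 40.08 = 20.04 mol
mass = 20.04 × 44.01 = 882.0 g

882 g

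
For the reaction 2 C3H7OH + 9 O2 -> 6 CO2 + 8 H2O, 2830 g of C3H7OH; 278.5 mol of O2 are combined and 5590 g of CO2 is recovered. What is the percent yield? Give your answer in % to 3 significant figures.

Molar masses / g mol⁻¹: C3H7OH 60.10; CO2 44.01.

89.9 %

n(C3H7OH) = 2830 / 60.10 = 47.09 mol
n(O2) = 278.5 mol
n/ν → C3H7OH: 23.55, O2: 30.94; C3H7OH is limiting.
theoretical n(CO2) = (6/2) × 47.09 = 141.3 mol → 6219 g
% yield = 5590 / 6219 × 100 = 89.89 %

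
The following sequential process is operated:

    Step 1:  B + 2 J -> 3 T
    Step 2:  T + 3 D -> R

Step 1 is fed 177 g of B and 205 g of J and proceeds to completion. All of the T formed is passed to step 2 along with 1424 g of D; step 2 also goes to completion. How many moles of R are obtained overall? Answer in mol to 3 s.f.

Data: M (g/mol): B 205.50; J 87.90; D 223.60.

Step 1:
n(B) = 177.0 / 205.50 = 0.8613 mol
n(J) = 205.0 / 87.90 = 2.332 mol
n/ν for B = 0.8613/1 = 0.8613
n/ν for J = 2.332/2 = 1.166
Smallest n/ν is B → limiting reagent.
n(T) produced = (3/1) × 0.8613 = 2.584 mol
Step 2:
n(T) available = 2.584 mol
n(D) = 1424 / 223.60 = 6.369 mol
n/ν for T = 2.584/1 = 2.584
n/ν for D = 6.369/3 = 2.123
Smallest n/ν is D → limiting reagent.
n(R) = (1/3) × 6.369 = 2.123 mol

2.12 mol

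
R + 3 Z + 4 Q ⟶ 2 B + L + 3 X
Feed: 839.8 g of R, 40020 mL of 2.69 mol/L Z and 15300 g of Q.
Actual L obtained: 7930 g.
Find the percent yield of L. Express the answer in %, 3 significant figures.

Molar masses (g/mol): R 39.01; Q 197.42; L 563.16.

72.7 %

n(R) = 839.8 / 39.01 = 21.53 mol
n(Z) = 2.69 × 40020/1000 = 107.7 mol
n(Q) = 15300 / 197.42 = 77.50 mol
n/ν for R = 21.53/1 = 21.53
n/ν for Z = 107.7/3 = 35.90
n/ν for Q = 77.50/4 = 19.38
Smallest n/ν is Q → limiting reagent.
theoretical n(L) = (1/4) × 77.50 = 19.38 mol → 10910 g
% yield = 7930 / 10910 × 100 = 72.69 %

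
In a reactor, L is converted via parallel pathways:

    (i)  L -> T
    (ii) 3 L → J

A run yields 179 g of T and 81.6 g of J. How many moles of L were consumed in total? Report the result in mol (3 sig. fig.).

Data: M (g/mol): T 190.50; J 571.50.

1.37 mol

n(T) = 179 / 190.50 = 0.9396 mol
n(J) = 81.6 / 571.50 = 0.1428 mol
n(L) via (i) = (1/1)×0.9396 = 0.9396 mol
n(L) via (ii) = (3/1)×0.1428 = 0.4284 mol
total n(L) = 0.9396 + 0.4284 = 1.368 mol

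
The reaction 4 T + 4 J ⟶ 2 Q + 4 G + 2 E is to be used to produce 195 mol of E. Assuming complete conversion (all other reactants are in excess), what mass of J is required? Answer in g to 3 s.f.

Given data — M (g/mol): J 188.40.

73500 g

n(E) = 195.0 mol
n(J) = (4/2) × 195.0 = 390.0 mol
mass = 390.0 × 188.40 = 73480 g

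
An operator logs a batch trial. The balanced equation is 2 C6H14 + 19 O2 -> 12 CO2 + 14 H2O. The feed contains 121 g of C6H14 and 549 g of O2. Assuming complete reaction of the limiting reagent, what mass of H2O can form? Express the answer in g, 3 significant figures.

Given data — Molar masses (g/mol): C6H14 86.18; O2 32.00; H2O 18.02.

n(C6H14) = 121.0 / 86.18 = 1.404 mol
n(O2) = 549.0 / 32.00 = 17.16 mol
n/ν → C6H14: 0.7020, O2: 0.9032; C6H14 is limiting.
n(H2O) = (14/2) × 1.404 = 9.828 mol
mass = 9.828 × 18.02 = 177.1 g

177 g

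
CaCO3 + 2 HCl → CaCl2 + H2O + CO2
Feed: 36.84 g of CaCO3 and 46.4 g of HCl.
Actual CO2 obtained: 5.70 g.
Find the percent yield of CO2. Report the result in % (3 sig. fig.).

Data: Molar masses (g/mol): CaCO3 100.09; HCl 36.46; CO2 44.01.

n(CaCO3) = 36.84 / 100.09 = 0.3681 mol
n(HCl) = 46.40 / 36.46 = 1.273 mol
n/ν → CaCO3: 0.3681, HCl: 0.6365; CaCO3 is limiting.
theoretical n(CO2) = (1/1) × 0.3681 = 0.3681 mol → 16.20 g
% yield = 5.70 / 16.20 × 100 = 35.19 %

35.2 %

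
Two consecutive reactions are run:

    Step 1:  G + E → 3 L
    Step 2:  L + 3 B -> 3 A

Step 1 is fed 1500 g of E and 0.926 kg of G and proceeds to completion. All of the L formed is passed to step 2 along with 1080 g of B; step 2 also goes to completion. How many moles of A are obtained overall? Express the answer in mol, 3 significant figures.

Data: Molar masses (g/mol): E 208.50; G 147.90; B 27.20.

39.7 mol

Step 1:
n(E) = 1500 / 208.50 = 7.194 mol
n(G) = 0.9260×1000 / 147.90 = 6.261 mol
n/ν for E = 7.194/1 = 7.194
n/ν for G = 6.261/1 = 6.261
Smallest n/ν is G → limiting reagent.
n(L) produced = (3/1) × 6.261 = 18.78 mol
Step 2:
n(L) available = 18.78 mol
n(B) = 1080 / 27.20 = 39.71 mol
n/ν for L = 18.78/1 = 18.78
n/ν for B = 39.71/3 = 13.24
Smallest n/ν is B → limiting reagent.
n(A) = (3/3) × 39.71 = 39.71 mol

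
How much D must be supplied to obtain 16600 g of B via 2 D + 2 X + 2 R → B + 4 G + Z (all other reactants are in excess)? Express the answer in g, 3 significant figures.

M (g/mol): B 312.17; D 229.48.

24400 g

n(B) = 16600 / 312.17 = 53.18 mol
n(D) = (2/1) × 53.18 = 106.4 mol
mass = 106.4 × 229.48 = 24420 g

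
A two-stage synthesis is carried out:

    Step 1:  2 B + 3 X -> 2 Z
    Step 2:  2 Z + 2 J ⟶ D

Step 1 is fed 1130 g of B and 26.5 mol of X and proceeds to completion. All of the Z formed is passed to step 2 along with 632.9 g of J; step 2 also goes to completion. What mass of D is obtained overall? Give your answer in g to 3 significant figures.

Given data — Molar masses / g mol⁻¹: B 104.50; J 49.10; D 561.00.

3030 g

Step 1:
n(B) = 1130 / 104.50 = 10.81 mol
n(X) = 26.50 mol
n/ν for B = 10.81/2 = 5.405
n/ν for X = 26.50/3 = 8.833
Smallest n/ν is B → limiting reagent.
n(Z) produced = (2/2) × 10.81 = 10.81 mol
Step 2:
n(Z) available = 10.81 mol
n(J) = 632.9 / 49.10 = 12.89 mol
n/ν for Z = 10.81/2 = 5.405
n/ν for J = 12.89/2 = 6.445
Smallest n/ν is Z → limiting reagent.
n(D) = (1/2) × 10.81 = 5.405 mol
mass = 5.405 × 561.00 = 3032 g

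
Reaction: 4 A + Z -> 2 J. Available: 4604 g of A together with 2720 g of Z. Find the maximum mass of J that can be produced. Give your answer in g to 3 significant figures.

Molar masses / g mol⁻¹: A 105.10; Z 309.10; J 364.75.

n(A) = 4604 / 105.10 = 43.81 mol
n(Z) = 2720 / 309.10 = 8.800 mol
n/ν → A: 10.95, Z: 8.800; Z is limiting.
n(J) = (2/1) × 8.800 = 17.60 mol
mass = 17.60 × 364.75 = 6420 g

6420 g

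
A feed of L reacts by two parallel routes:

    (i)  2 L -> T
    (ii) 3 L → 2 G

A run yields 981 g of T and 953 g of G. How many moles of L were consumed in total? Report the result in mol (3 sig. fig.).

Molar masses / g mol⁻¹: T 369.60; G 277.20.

10.5 mol

n(T) = 981 / 369.60 = 2.654 mol
n(G) = 953 / 277.20 = 3.438 mol
n(L) via (i) = (2/1)×2.654 = 5.308 mol
n(L) via (ii) = (3/2)×3.438 = 5.157 mol
total n(L) = 5.308 + 5.157 = 10.47 mol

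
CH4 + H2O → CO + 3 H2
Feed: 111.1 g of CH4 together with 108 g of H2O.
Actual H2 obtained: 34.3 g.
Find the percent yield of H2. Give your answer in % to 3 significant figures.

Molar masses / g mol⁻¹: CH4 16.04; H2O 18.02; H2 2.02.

94.4 %

n(CH4) = 111.1 / 16.04 = 6.926 mol
n(H2O) = 108.0 / 18.02 = 5.993 mol
n/ν for CH4 = 6.926/1 = 6.926
n/ν for H2O = 5.993/1 = 5.993
Smallest n/ν is H2O → limiting reagent.
theoretical n(H2) = (3/1) × 5.993 = 17.98 mol → 36.32 g
% yield = 34.3 / 36.32 × 100 = 94.44 %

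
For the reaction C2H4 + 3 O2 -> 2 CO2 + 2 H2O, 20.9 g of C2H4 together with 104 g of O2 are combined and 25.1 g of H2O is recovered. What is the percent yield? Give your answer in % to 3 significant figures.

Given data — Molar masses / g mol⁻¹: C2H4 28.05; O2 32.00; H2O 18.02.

n(C2H4) = 20.90 / 28.05 = 0.7451 mol
n(O2) = 104.0 / 32.00 = 3.250 mol
n/ν → C2H4: 0.7451, O2: 1.083; C2H4 is limiting.
theoretical n(H2O) = (2/1) × 0.7451 = 1.490 mol → 26.85 g
% yield = 25.1 / 26.85 × 100 = 93.48 %

93.5 %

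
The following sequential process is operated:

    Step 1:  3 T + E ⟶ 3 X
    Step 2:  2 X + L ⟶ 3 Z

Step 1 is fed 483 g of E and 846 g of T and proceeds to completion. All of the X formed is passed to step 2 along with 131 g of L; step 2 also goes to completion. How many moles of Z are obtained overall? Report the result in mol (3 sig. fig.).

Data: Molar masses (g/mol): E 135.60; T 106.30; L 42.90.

Step 1:
n(E) = 483.0 / 135.60 = 3.562 mol
n(T) = 846.0 / 106.30 = 7.959 mol
n/ν for E = 3.562/1 = 3.562
n/ν for T = 7.959/3 = 2.653
Smallest n/ν is T → limiting reagent.
n(X) produced = (3/3) × 7.959 = 7.959 mol
Step 2:
n(X) available = 7.959 mol
n(L) = 131.0 / 42.90 = 3.054 mol
n/ν for X = 7.959/2 = 3.980
n/ν for L = 3.054/1 = 3.054
Smallest n/ν is L → limiting reagent.
n(Z) = (3/1) × 3.054 = 9.162 mol

9.16 mol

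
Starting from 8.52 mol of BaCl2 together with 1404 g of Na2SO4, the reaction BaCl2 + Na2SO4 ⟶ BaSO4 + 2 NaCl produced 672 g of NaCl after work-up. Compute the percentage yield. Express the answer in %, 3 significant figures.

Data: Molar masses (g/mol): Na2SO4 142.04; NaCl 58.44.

67.5 %

n(BaCl2) = 8.520 mol
n(Na2SO4) = 1404 / 142.04 = 9.885 mol
n/ν → BaCl2: 8.520, Na2SO4: 9.885; BaCl2 is limiting.
theoretical n(NaCl) = (2/1) × 8.520 = 17.04 mol → 995.8 g
% yield = 672 / 995.8 × 100 = 67.48 %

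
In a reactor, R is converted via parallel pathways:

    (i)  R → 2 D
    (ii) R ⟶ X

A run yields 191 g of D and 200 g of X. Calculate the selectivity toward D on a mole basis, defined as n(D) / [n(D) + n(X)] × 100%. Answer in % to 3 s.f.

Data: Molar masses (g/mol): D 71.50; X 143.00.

65.6 %

n(D) = 191 / 71.50 = 2.671 mol
n(X) = 200 / 143.00 = 1.399 mol
selectivity = 2.671/(2.671+1.399) × 100 = 65.63 %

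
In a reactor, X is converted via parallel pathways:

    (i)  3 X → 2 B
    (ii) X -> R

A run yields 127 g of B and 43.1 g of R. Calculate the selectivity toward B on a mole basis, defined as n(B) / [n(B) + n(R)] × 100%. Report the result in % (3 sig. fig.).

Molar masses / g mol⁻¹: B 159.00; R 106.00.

66.3 %

n(B) = 127 / 159.00 = 0.7987 mol
n(R) = 43.1 / 106.00 = 0.4066 mol
selectivity = 0.7987/(0.7987+0.4066) × 100 = 66.27 %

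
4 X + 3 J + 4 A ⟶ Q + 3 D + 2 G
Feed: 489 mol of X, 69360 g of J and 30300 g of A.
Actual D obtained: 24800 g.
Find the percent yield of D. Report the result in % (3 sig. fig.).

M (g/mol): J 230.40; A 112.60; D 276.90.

n(X) = 489.0 mol
n(J) = 69360 / 230.40 = 301.0 mol
n(A) = 30300 / 112.60 = 269.1 mol
n/ν for X = 489.0/4 = 122.3
n/ν for J = 301.0/3 = 100.3
n/ν for A = 269.1/4 = 67.28
Smallest n/ν is A → limiting reagent.
theoretical n(D) = (3/4) × 269.1 = 201.8 mol → 55880 g
% yield = 24800 / 55880 × 100 = 44.38 %

44.4 %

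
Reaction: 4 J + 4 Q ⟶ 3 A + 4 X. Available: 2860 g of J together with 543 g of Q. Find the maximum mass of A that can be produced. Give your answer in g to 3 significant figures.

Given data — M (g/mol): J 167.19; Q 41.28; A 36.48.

n(J) = 2860 / 167.19 = 17.11 mol
n(Q) = 543.0 / 41.28 = 13.15 mol
n/ν for J = 17.11/4 = 4.278
n/ν for Q = 13.15/4 = 3.288
Smallest n/ν is Q → limiting reagent.
n(A) = (3/4) × 13.15 = 9.863 mol
mass = 9.863 × 36.48 = 359.8 g

360 g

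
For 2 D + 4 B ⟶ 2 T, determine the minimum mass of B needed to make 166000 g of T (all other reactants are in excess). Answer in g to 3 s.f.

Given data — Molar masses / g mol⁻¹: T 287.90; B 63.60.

n(T) = 166000 / 287.90 = 576.6 mol
n(B) = (4/2) × 576.6 = 1153 mol
mass = 1153 × 63.60 = 73330 g

73300 g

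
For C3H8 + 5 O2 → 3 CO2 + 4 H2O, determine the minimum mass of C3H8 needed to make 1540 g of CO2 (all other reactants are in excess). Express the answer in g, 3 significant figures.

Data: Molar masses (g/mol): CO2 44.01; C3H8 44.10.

n(CO2) = 1540 / 44.01 = 34.99 mol
n(C3H8) = (1/3) × 34.99 = 11.66 mol
mass = 11.66 × 44.10 = 514.2 g

514 g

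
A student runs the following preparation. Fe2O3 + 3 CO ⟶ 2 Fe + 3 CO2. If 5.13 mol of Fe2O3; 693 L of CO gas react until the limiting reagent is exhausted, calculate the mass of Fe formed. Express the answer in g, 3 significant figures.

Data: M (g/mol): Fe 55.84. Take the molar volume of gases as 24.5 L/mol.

573 g

n(Fe2O3) = 5.130 mol
n(CO) = 693.0 / 24.5 = 28.29 mol
n/ν for Fe2O3 = 5.130/1 = 5.130
n/ν for CO = 28.29/3 = 9.430
Smallest n/ν is Fe2O3 → limiting reagent.
n(Fe) = (2/1) × 5.130 = 10.26 mol
mass = 10.26 × 55.84 = 572.9 g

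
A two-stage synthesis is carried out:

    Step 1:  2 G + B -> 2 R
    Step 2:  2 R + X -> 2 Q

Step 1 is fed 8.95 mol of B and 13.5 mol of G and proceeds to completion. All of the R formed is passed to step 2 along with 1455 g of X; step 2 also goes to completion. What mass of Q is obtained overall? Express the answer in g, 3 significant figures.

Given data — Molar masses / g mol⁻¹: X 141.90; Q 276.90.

3740 g

Step 1:
n(B) = 8.950 mol
n(G) = 13.50 mol
n/ν for B = 8.950/1 = 8.950
n/ν for G = 13.50/2 = 6.750
Smallest n/ν is G → limiting reagent.
n(R) produced = (2/2) × 13.50 = 13.50 mol
Step 2:
n(R) available = 13.50 mol
n(X) = 1455 / 141.90 = 10.25 mol
n/ν for R = 13.50/2 = 6.750
n/ν for X = 10.25/1 = 10.25
Smallest n/ν is R → limiting reagent.
n(Q) = (2/2) × 13.50 = 13.50 mol
mass = 13.50 × 276.90 = 3738 g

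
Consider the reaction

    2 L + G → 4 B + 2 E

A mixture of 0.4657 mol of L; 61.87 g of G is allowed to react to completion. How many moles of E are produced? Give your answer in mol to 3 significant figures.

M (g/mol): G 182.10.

n(L) = 0.4657 mol
n(G) = 61.87 / 182.10 = 0.3398 mol
n/ν for L = 0.4657/2 = 0.2329
n/ν for G = 0.3398/1 = 0.3398
Smallest n/ν is L → limiting reagent.
n(E) = (2/2) × 0.4657 = 0.4657 mol

0.466 mol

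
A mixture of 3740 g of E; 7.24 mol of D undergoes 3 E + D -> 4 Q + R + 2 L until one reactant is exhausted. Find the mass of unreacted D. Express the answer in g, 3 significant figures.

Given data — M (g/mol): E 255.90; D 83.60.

198 g

n(E) = 3740 / 255.90 = 14.62 mol
n(D) = 7.240 mol
n/ν for E = 14.62/3 = 4.873
n/ν for D = 7.240/1 = 7.240
Smallest n/ν is E → limiting reagent.
D consumed = (1/3) × 14.62 = 4.873 mol
D remaining = 7.240 − 4.873 = 2.367 mol
mass = 2.367 × 83.60 = 197.9 g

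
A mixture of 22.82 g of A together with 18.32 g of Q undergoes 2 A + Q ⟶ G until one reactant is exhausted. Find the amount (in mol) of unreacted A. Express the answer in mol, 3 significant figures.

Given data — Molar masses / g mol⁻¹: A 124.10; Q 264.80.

n(A) = 22.82 / 124.10 = 0.1839 mol
n(Q) = 18.32 / 264.80 = 0.06918 mol
n/ν for A = 0.1839/2 = 0.09195
n/ν for Q = 0.06918/1 = 0.06918
Smallest n/ν is Q → limiting reagent.
A consumed = (2/1) × 0.06918 = 0.1384 mol
A remaining = 0.1839 − 0.1384 = 0.04550 mol

0.0455 mol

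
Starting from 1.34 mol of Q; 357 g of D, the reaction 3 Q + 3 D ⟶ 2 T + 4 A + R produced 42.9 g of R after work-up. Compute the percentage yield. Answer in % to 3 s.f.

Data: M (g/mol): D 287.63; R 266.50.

n(Q) = 1.340 mol
n(D) = 357.0 / 287.63 = 1.241 mol
n/ν for Q = 1.340/3 = 0.4467
n/ν for D = 1.241/3 = 0.4137
Smallest n/ν is D → limiting reagent.
theoretical n(R) = (1/3) × 1.241 = 0.4137 mol → 110.3 g
% yield = 42.9 / 110.3 × 100 = 38.89 %

38.9 %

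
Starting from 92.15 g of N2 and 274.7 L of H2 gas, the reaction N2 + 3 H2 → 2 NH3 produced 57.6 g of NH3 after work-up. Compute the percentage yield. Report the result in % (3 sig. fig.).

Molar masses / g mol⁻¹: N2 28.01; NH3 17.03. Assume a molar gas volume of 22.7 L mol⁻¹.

n(N2) = 92.15 / 28.01 = 3.290 mol
n(H2) = 274.7 / 22.7 = 12.10 mol
n/ν for N2 = 3.290/1 = 3.290
n/ν for H2 = 12.10/3 = 4.033
Smallest n/ν is N2 → limiting reagent.
theoretical n(NH3) = (2/1) × 3.290 = 6.580 mol → 112.1 g
% yield = 57.6 / 112.1 × 100 = 51.38 %

51.4 %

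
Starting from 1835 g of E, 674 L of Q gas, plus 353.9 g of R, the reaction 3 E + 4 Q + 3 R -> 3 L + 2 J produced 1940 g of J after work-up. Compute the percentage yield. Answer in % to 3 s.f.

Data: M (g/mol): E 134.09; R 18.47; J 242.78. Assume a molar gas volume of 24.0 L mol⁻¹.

n(E) = 1835 / 134.09 = 13.68 mol
n(Q) = 674.0 / 24.0 = 28.08 mol
n(R) = 353.9 / 18.47 = 19.16 mol
n/ν → E: 4.560, Q: 7.020, R: 6.387; E is limiting.
theoretical n(J) = (2/3) × 13.68 = 9.120 mol → 2214 g
% yield = 1940 / 2214 × 100 = 87.62 %

87.6 %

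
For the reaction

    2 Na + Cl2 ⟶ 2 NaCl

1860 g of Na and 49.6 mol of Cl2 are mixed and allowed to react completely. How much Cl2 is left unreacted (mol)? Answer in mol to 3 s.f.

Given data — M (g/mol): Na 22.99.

n(Na) = 1860 / 22.99 = 80.90 mol
n(Cl2) = 49.60 mol
n/ν for Na = 80.90/2 = 40.45
n/ν for Cl2 = 49.60/1 = 49.60
Smallest n/ν is Na → limiting reagent.
Cl2 consumed = (1/2) × 80.90 = 40.45 mol
Cl2 remaining = 49.60 − 40.45 = 9.150 mol

9.15 mol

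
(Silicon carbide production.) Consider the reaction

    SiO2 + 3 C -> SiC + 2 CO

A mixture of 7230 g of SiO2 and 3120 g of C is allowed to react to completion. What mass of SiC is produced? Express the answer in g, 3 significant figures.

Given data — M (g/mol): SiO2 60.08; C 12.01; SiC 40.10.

n(SiO2) = 7230 / 60.08 = 120.3 mol
n(C) = 3120 / 12.01 = 259.8 mol
n/ν for SiO2 = 120.3/1 = 120.3
n/ν for C = 259.8/3 = 86.60
Smallest n/ν is C → limiting reagent.
n(SiC) = (1/3) × 259.8 = 86.60 mol
mass = 86.60 × 40.10 = 3473 g

3470 g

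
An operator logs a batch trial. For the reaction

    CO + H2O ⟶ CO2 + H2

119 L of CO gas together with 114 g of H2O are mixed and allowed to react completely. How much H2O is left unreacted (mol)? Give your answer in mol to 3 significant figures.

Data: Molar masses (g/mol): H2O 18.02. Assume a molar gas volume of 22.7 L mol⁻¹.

1.08 mol

n(CO) = 119.0 / 22.7 = 5.242 mol
n(H2O) = 114.0 / 18.02 = 6.326 mol
n/ν for CO = 5.242/1 = 5.242
n/ν for H2O = 6.326/1 = 6.326
Smallest n/ν is CO → limiting reagent.
H2O consumed = (1/1) × 5.242 = 5.242 mol
H2O remaining = 6.326 − 5.242 = 1.084 mol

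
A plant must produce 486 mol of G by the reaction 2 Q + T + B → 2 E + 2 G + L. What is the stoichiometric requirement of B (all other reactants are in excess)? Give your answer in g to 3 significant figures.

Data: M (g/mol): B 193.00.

46900 g

n(G) = 486.0 mol
n(B) = (1/2) × 486.0 = 243.0 mol
mass = 243.0 × 193.00 = 46900 g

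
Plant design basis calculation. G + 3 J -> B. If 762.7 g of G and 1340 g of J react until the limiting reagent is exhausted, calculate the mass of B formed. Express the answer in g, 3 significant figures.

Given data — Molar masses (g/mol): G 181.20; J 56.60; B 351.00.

n(G) = 762.7 / 181.20 = 4.209 mol
n(J) = 1340 / 56.60 = 23.67 mol
n/ν → G: 4.209, J: 7.890; G is limiting.
n(B) = (1/1) × 4.209 = 4.209 mol
mass = 4.209 × 351.00 = 1477 g

1480 g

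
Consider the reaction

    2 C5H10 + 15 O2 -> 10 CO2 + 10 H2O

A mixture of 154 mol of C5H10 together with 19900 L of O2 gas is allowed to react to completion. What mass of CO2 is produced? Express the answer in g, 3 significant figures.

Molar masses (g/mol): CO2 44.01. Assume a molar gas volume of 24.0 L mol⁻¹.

24300 g

n(C5H10) = 154.0 mol
n(O2) = 19900 / 24.0 = 829.2 mol
n/ν → C5H10: 77.00, O2: 55.28; O2 is limiting.
n(CO2) = (10/15) × 829.2 = 552.8 mol
mass = 552.8 × 44.01 = 24330 g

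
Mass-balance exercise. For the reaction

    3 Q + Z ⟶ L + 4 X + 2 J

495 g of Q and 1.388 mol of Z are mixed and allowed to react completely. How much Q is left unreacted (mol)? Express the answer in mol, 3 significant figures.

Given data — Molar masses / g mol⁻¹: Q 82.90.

n(Q) = 495.0 / 82.90 = 5.971 mol
n(Z) = 1.388 mol
n/ν for Q = 5.971/3 = 1.990
n/ν for Z = 1.388/1 = 1.388
Smallest n/ν is Z → limiting reagent.
Q consumed = (3/1) × 1.388 = 4.164 mol
Q remaining = 5.971 − 4.164 = 1.807 mol

1.81 mol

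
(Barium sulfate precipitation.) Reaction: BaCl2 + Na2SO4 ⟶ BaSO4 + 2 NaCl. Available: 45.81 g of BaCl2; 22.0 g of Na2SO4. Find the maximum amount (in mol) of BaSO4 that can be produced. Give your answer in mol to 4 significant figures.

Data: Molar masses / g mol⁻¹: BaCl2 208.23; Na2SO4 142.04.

0.1549 mol

n(BaCl2) = 45.81 / 208.23 = 0.2200 mol
n(Na2SO4) = 22.00 / 142.04 = 0.1549 mol
n/ν for BaCl2 = 0.2200/1 = 0.2200
n/ν for Na2SO4 = 0.1549/1 = 0.1549
Smallest n/ν is Na2SO4 → limiting reagent.
n(BaSO4) = (1/1) × 0.1549 = 0.1549 mol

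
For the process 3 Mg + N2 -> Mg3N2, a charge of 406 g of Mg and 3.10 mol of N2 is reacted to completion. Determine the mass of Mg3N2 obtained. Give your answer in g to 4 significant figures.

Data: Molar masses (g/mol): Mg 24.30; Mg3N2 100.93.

312.9 g

n(Mg) = 406.0 / 24.30 = 16.71 mol
n(N2) = 3.100 mol
n/ν → Mg: 5.570, N2: 3.100; N2 is limiting.
n(Mg3N2) = (1/1) × 3.100 = 3.100 mol
mass = 3.100 × 100.93 = 312.9 g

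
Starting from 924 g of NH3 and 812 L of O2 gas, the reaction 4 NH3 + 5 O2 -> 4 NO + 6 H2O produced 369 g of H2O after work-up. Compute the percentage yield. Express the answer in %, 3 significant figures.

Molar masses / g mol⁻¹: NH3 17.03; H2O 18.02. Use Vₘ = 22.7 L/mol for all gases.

n(NH3) = 924.0 / 17.03 = 54.26 mol
n(O2) = 812.0 / 22.7 = 35.77 mol
n/ν for NH3 = 54.26/4 = 13.57
n/ν for O2 = 35.77/5 = 7.154
Smallest n/ν is O2 → limiting reagent.
theoretical n(H2O) = (6/5) × 35.77 = 42.92 mol → 773.4 g
% yield = 369 / 773.4 × 100 = 47.71 %

47.7 %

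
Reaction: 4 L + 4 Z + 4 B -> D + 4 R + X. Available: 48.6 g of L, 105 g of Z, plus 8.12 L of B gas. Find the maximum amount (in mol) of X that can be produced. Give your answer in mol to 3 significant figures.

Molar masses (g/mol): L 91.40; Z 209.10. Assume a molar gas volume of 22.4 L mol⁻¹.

0.0906 mol

n(L) = 48.60 / 91.40 = 0.5317 mol
n(Z) = 105.0 / 209.10 = 0.5022 mol
n(B) = 8.120 / 22.4 = 0.3625 mol
n/ν → L: 0.1329, Z: 0.1256, B: 0.09063; B is limiting.
n(X) = (1/4) × 0.3625 = 0.09063 mol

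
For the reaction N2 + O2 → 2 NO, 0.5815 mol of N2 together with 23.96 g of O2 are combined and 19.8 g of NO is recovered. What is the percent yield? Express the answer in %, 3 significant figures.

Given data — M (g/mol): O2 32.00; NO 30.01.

n(N2) = 0.5815 mol
n(O2) = 23.96 / 32.00 = 0.7488 mol
n/ν for N2 = 0.5815/1 = 0.5815
n/ν for O2 = 0.7488/1 = 0.7488
Smallest n/ν is N2 → limiting reagent.
theoretical n(NO) = (2/1) × 0.5815 = 1.163 mol → 34.90 g
% yield = 19.8 / 34.90 × 100 = 56.73 %

56.7 %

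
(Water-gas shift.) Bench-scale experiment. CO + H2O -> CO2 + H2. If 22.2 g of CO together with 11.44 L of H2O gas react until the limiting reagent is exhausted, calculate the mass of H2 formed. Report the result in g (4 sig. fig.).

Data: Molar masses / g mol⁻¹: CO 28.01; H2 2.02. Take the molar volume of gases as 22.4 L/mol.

1.032 g

n(CO) = 22.20 / 28.01 = 0.7926 mol
n(H2O) = 11.44 / 22.4 = 0.5107 mol
n/ν for CO = 0.7926/1 = 0.7926
n/ν for H2O = 0.5107/1 = 0.5107
Smallest n/ν is H2O → limiting reagent.
n(H2) = (1/1) × 0.5107 = 0.5107 mol
mass = 0.5107 × 2.02 = 1.032 g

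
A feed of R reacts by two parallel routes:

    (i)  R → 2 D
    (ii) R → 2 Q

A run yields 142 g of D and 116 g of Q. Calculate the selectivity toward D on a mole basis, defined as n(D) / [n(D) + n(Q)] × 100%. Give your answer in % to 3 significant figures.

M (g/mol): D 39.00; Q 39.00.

55.0 %

n(D) = 142 / 39.00 = 3.641 mol
n(Q) = 116 / 39.00 = 2.974 mol
selectivity = 3.641/(3.641+2.974) × 100 = 55.04 %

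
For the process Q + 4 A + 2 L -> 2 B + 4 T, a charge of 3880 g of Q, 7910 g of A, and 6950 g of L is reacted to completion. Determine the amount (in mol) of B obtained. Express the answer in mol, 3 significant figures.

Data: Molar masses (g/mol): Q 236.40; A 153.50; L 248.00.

n(Q) = 3880 / 236.40 = 16.41 mol
n(A) = 7910 / 153.50 = 51.53 mol
n(L) = 6950 / 248.00 = 28.02 mol
n/ν for Q = 16.41/1 = 16.41
n/ν for A = 51.53/4 = 12.88
n/ν for L = 28.02/2 = 14.01
Smallest n/ν is A → limiting reagent.
n(B) = (2/4) × 51.53 = 25.77 mol

25.8 mol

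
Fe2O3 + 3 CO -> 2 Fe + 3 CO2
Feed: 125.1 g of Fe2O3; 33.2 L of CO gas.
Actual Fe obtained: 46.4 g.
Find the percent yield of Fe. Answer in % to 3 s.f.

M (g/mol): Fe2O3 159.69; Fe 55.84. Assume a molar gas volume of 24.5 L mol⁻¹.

n(Fe2O3) = 125.1 / 159.69 = 0.7834 mol
n(CO) = 33.20 / 24.5 = 1.355 mol
n/ν for Fe2O3 = 0.7834/1 = 0.7834
n/ν for CO = 1.355/3 = 0.4517
Smallest n/ν is CO → limiting reagent.
theoretical n(Fe) = (2/3) × 1.355 = 0.9033 mol → 50.44 g
% yield = 46.4 / 50.44 × 100 = 91.99 %

92.0 %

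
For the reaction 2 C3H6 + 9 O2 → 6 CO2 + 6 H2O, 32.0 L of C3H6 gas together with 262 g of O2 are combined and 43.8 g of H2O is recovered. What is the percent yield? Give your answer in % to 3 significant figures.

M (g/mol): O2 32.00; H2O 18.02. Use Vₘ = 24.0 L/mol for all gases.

60.8 %

n(C3H6) = 32.00 / 24.0 = 1.333 mol
n(O2) = 262.0 / 32.00 = 8.188 mol
n/ν for C3H6 = 1.333/2 = 0.6665
n/ν for O2 = 8.188/9 = 0.9098
Smallest n/ν is C3H6 → limiting reagent.
theoretical n(H2O) = (6/2) × 1.333 = 3.999 mol → 72.06 g
% yield = 43.8 / 72.06 × 100 = 60.78 %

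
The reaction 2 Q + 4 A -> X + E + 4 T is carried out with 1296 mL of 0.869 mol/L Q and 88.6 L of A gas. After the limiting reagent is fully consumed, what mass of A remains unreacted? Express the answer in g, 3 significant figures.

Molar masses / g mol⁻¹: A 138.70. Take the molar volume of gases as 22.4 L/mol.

236 g

n(Q) = 0.869 × 1296/1000 = 1.126 mol
n(A) = 88.60 / 22.4 = 3.955 mol
n/ν for Q = 1.126/2 = 0.5630
n/ν for A = 3.955/4 = 0.9888
Smallest n/ν is Q → limiting reagent.
A consumed = (4/2) × 1.126 = 2.252 mol
A remaining = 3.955 − 2.252 = 1.703 mol
mass = 1.703 × 138.70 = 236.2 g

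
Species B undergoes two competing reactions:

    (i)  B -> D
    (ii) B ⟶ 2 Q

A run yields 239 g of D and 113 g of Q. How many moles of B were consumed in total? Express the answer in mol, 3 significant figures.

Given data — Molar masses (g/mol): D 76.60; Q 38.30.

4.60 mol

n(D) = 239 / 76.60 = 3.120 mol
n(Q) = 113 / 38.30 = 2.950 mol
n(B) via (i) = (1/1)×3.120 = 3.120 mol
n(B) via (ii) = (1/2)×2.950 = 1.475 mol
total n(B) = 3.120 + 1.475 = 4.595 mol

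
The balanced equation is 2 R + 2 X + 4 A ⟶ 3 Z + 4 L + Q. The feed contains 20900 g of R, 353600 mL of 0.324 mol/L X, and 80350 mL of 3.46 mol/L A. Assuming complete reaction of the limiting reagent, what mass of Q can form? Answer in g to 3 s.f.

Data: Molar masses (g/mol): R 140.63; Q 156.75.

8980 g

n(R) = 20900 / 140.63 = 148.6 mol
n(X) = 0.324 × 353600/1000 = 114.6 mol
n(A) = 3.46 × 80350/1000 = 278.0 mol
n/ν for R = 148.6/2 = 74.30
n/ν for X = 114.6/2 = 57.30
n/ν for A = 278.0/4 = 69.50
Smallest n/ν is X → limiting reagent.
n(Q) = (1/2) × 114.6 = 57.30 mol
mass = 57.30 × 156.75 = 8982 g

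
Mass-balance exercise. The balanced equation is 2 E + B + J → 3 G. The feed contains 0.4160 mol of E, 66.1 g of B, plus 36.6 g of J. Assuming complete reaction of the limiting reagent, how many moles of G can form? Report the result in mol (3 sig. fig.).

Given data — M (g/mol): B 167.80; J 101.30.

0.624 mol

n(E) = 0.4160 mol
n(B) = 66.10 / 167.80 = 0.3939 mol
n(J) = 36.60 / 101.30 = 0.3613 mol
n/ν → E: 0.2080, B: 0.3939, J: 0.3613; E is limiting.
n(G) = (3/2) × 0.4160 = 0.6240 mol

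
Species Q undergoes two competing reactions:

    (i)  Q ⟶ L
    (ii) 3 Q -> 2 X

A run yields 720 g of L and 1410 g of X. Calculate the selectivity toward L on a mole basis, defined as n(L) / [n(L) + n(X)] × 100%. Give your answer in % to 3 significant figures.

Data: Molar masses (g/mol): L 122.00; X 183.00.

n(L) = 720 / 122.00 = 5.902 mol
n(X) = 1410 / 183.00 = 7.705 mol
selectivity = 5.902/(5.902+7.705) × 100 = 43.37 %

43.4 %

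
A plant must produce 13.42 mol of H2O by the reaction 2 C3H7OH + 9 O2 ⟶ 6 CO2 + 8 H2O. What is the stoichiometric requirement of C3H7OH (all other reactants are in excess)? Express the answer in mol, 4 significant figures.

3.355 mol

n(H2O) = 13.42 mol
n(C3H7OH) = (2/8) × 13.42 = 3.355 mol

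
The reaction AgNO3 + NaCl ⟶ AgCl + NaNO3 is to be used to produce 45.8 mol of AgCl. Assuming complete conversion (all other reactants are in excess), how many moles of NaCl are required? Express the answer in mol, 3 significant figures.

n(AgCl) = 45.80 mol
n(NaCl) = (1/1) × 45.80 = 45.80 mol

45.8 mol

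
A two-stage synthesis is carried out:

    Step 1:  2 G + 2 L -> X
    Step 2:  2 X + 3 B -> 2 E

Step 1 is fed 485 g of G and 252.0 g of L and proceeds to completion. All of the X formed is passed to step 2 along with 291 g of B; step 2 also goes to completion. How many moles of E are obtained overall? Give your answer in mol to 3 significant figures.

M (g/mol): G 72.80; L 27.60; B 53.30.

Step 1:
n(G) = 485.0 / 72.80 = 6.662 mol
n(L) = 252.0 / 27.60 = 9.130 mol
n/ν for G = 6.662/2 = 3.331
n/ν for L = 9.130/2 = 4.565
Smallest n/ν is G → limiting reagent.
n(X) produced = (1/2) × 6.662 = 3.331 mol
Step 2:
n(X) available = 3.331 mol
n(B) = 291.0 / 53.30 = 5.460 mol
n/ν for X = 3.331/2 = 1.666
n/ν for B = 5.460/3 = 1.820
Smallest n/ν is X → limiting reagent.
n(E) = (2/2) × 3.331 = 3.331 mol

3.33 mol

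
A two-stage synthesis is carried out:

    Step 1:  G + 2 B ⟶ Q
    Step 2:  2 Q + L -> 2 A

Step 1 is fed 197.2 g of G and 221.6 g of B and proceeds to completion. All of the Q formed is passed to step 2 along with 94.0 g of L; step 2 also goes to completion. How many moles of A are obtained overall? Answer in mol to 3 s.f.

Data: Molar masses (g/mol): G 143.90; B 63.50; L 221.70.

0.848 mol

Step 1:
n(G) = 197.2 / 143.90 = 1.370 mol
n(B) = 221.6 / 63.50 = 3.490 mol
n/ν for G = 1.370/1 = 1.370
n/ν for B = 3.490/2 = 1.745
Smallest n/ν is G → limiting reagent.
n(Q) produced = (1/1) × 1.370 = 1.370 mol
Step 2:
n(Q) available = 1.370 mol
n(L) = 94.00 / 221.70 = 0.4240 mol
n/ν for Q = 1.370/2 = 0.6850
n/ν for L = 0.4240/1 = 0.4240
Smallest n/ν is L → limiting reagent.
n(A) = (2/1) × 0.4240 = 0.8480 mol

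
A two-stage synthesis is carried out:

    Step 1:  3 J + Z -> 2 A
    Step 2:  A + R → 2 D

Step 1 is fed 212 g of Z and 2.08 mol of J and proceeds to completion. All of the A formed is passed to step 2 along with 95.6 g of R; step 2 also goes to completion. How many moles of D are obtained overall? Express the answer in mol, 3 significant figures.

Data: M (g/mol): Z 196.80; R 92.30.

2.07 mol

Step 1:
n(Z) = 212.0 / 196.80 = 1.077 mol
n(J) = 2.080 mol
n/ν → Z: 1.077, J: 0.6933; J is limiting.
n(A) produced = (2/3) × 2.080 = 1.387 mol
Step 2:
n(A) available = 1.387 mol
n(R) = 95.60 / 92.30 = 1.036 mol
n/ν → A: 1.387, R: 1.036; R is limiting.
n(D) = (2/1) × 1.036 = 2.072 mol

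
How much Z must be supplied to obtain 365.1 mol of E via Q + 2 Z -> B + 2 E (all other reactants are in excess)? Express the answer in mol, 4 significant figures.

n(E) = 365.1 mol
n(Z) = (2/2) × 365.1 = 365.1 mol

365.1 mol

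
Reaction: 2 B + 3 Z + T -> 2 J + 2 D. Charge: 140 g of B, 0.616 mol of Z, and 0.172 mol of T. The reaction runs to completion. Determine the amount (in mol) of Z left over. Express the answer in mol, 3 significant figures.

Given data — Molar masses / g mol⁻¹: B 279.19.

n(B) = 140.0 / 279.19 = 0.5015 mol
n(Z) = 0.6160 mol
n(T) = 0.1720 mol
n/ν → B: 0.2508, Z: 0.2053, T: 0.1720; T is limiting.
Z consumed = (3/1) × 0.1720 = 0.5160 mol
Z remaining = 0.6160 − 0.5160 = 0.1000 mol

0.100 mol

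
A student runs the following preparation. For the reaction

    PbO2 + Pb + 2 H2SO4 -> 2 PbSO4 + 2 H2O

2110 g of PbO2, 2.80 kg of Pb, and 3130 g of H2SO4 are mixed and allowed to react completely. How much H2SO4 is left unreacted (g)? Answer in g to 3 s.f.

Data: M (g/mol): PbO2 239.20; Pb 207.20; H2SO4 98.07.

n(PbO2) = 2110 / 239.20 = 8.821 mol
n(Pb) = 2.800×1000 / 207.20 = 13.51 mol
n(H2SO4) = 3130 / 98.07 = 31.92 mol
n/ν → PbO2: 8.821, Pb: 13.51, H2SO4: 15.96; PbO2 is limiting.
H2SO4 consumed = (2/1) × 8.821 = 17.64 mol
H2SO4 remaining = 31.92 − 17.64 = 14.28 mol
mass = 14.28 × 98.07 = 1400 g

1400 g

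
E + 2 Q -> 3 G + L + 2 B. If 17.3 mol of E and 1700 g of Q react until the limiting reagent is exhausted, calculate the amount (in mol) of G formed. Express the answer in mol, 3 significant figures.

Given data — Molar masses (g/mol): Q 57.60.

n(E) = 17.30 mol
n(Q) = 1700 / 57.60 = 29.51 mol
n/ν for E = 17.30/1 = 17.30
n/ν for Q = 29.51/2 = 14.76
Smallest n/ν is Q → limiting reagent.
n(G) = (3/2) × 29.51 = 44.27 mol

44.3 mol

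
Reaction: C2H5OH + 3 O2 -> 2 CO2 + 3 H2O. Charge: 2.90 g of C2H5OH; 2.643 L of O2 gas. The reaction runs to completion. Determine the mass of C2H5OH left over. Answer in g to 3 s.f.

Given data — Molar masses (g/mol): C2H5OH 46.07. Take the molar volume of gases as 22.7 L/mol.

n(C2H5OH) = 2.900 / 46.07 = 0.06295 mol
n(O2) = 2.643 / 22.7 = 0.1164 mol
n/ν → C2H5OH: 0.06295, O2: 0.03880; O2 is limiting.
C2H5OH consumed = (1/3) × 0.1164 = 0.03880 mol
C2H5OH remaining = 0.06295 − 0.03880 = 0.02415 mol
mass = 0.02415 × 46.07 = 1.113 g

1.11 g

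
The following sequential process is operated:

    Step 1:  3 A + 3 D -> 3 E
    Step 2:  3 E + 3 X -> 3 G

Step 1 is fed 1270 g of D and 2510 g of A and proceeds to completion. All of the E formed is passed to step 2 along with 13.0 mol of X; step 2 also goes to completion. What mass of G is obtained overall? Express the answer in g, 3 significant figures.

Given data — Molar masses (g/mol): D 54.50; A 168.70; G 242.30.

3150 g

Step 1:
n(D) = 1270 / 54.50 = 23.30 mol
n(A) = 2510 / 168.70 = 14.88 mol
n/ν → D: 7.767, A: 4.960; A is limiting.
n(E) produced = (3/3) × 14.88 = 14.88 mol
Step 2:
n(E) available = 14.88 mol
n(X) = 13.00 mol
n/ν → E: 4.960, X: 4.333; X is limiting.
n(G) = (3/3) × 13.00 = 13.00 mol
mass = 13.00 × 242.30 = 3150 g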